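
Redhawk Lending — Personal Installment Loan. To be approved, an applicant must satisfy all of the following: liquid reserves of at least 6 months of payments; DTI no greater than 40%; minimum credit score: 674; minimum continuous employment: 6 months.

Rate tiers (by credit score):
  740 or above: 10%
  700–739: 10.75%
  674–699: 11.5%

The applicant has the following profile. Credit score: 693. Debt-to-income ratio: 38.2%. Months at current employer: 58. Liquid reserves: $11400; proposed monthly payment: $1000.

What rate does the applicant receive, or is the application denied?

Approved at 11.5%

Credit score 693 ≥ 674 (meets minimum)
Employment 58 ≥ 6 months
DTI 38.2% ≤ 40%
Reserves: 11,400 ÷ 1,000 = 11.4 months (meets 6-month minimum)
All requirements met. Score 693 falls in the 674–699 tier → 11.5%.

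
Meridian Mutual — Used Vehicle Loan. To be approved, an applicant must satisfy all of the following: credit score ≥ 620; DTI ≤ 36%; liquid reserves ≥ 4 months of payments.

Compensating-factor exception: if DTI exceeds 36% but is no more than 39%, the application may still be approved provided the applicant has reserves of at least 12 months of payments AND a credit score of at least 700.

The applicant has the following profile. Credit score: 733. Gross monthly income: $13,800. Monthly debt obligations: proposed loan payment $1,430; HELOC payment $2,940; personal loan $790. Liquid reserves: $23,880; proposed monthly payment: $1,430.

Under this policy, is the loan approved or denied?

Credit score 733 ≥ 620 (meets base)
Total debts = (1,430 + 2,940 + 790) = 5,160. DTI = 5,160/13,800 = 37.4% > 36% — standard DTI limit exceeded.
Liquid reserves cover 23,880/1,430 = 16.7 months — ≥ 4 required
DTI 37.4% is within the 36%–39% exception band; checking compensating factors.
Override check — reserves: 16.7 mo (ok); score: 733 (ok).
Both override conditions satisfied; DTI exception granted.

Approved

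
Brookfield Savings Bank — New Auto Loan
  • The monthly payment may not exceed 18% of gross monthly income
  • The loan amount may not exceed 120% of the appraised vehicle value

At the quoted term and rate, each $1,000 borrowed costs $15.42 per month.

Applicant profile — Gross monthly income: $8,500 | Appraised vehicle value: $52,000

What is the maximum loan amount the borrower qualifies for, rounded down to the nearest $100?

Payment cap: 18% × $8,500 = $1,530/month.
At $15.42 per $1,000, that supports 1,530/15.42 × 1,000 ≈ $99,221 → $99,200.
LTV cap: 120% × $52,000 = $62,400 → $62,400.
Binding constraint: loan-to-value.

$62,400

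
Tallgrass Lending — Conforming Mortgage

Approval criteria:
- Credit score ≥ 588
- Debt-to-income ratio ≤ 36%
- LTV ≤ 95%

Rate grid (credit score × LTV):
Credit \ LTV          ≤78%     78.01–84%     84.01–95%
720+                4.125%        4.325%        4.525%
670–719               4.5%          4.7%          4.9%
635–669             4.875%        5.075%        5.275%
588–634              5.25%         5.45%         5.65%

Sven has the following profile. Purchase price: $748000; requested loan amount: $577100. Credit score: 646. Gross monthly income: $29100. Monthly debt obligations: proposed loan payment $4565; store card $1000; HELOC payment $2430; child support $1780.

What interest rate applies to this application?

4.875%

Credit score 646 ≥ 588; Total monthly debts = (4,565 + 1,000 + 2,430 + 1,780) = 9,775. DTI = 9,775/29,100 = 33.6% ≤ 36%
Loan-to-value = 577,100/748,000 = 77.2% — pass (95% max)
Row: 646 falls in 635–669. Column: 77.2% falls in ≤78%. Rate = 4.875%.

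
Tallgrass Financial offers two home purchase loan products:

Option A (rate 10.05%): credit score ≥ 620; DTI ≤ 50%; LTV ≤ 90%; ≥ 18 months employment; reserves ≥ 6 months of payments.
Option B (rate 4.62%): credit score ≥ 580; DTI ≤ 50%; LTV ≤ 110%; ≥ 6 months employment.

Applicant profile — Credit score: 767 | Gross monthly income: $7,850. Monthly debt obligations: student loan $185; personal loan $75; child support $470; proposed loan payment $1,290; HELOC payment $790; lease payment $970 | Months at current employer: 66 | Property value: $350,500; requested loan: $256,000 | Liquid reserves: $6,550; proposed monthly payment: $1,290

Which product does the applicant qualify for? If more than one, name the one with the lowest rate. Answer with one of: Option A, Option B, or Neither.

Option B

Total debts = (185 + 75 + 470 + 1,290 + 790 + 970) = 3,780; DTI = 3,780/7,850 = 48.2%.
LTV = 256,000/350,500 = 73%.
Reserves = 6,550/1,290 = 5.1 months.
Option A: score 767 ≥ 620; DTI 48.2% ≤ 50%; LTV 73% ≤ 90%; employment 66 ≥ 18 mo; reserves 5.1 < 6 mo → does not qualify.
Option B: score 767 ≥ 580; DTI 48.2% ≤ 50%; LTV 73% ≤ 110%; employment 66 ≥ 6 mo → qualifies.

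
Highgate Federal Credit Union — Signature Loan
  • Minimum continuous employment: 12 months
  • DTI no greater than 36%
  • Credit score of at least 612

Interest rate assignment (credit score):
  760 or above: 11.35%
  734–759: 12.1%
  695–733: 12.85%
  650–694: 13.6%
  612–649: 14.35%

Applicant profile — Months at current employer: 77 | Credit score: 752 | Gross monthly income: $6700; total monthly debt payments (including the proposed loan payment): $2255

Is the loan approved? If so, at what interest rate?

Approved at 12.1%

Credit score 752 ≥ 612 (meets minimum)
Employment 77 ≥ 12 months
DTI = 2,255/6,700 = 33.7% ≤ 36%
All requirements met. Score 752 falls in the 734–759 tier → 12.1%.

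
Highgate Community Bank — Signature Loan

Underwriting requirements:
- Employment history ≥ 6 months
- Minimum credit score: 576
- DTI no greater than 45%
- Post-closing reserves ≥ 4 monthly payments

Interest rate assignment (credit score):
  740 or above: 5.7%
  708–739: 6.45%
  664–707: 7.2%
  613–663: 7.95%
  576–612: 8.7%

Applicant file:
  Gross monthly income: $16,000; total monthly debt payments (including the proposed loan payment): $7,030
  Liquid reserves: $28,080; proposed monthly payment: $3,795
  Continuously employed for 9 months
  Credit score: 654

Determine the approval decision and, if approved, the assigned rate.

Approved at 7.95%

Credit score 654 ≥ 576 (meets minimum)
Reserves = 28,080/3,795 = 7.4 months ≥ 4
Employment 9 ≥ 6 months
Debt-to-income = 7,030/16,000 = 43.9% — meets 45% limit
All requirements met. Score 654 falls in the 613–663 tier → 7.95%.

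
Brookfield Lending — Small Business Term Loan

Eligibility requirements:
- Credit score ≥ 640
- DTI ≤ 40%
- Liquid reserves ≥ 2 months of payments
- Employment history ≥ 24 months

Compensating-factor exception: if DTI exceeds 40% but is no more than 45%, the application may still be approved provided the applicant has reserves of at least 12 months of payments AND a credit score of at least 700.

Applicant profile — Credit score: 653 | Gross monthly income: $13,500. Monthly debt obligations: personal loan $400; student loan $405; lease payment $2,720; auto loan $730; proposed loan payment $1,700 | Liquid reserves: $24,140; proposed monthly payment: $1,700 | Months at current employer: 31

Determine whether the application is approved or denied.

Denied

Credit score 653 ≥ 640 (meets base)
Total debts = (400 + 405 + 2,720 + 730 + 1,700) = 5,955. DTI: 5,955 ÷ 13,500 = 44.1%, over the 40% base limit.
Reserves = 24,140/1,700 = 14.2 months ≥ 2
Employment 31 ≥ 24 months
DTI 44.1% is within the 40%–45% exception band; checking compensating factors.
Override check — reserves: 14.2 mo (ok); score: 653 (below 700).
Override conditions not both satisfied; exception does not apply.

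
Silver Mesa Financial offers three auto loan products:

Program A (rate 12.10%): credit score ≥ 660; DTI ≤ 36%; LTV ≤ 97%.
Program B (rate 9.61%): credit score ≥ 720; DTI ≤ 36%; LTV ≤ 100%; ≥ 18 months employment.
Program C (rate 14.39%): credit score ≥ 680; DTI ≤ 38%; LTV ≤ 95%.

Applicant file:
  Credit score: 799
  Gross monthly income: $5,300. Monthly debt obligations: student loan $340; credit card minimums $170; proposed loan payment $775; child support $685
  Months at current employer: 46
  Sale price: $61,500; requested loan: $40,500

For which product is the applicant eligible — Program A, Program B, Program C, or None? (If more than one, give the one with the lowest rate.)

Total debts = (340 + 170 + 775 + 685) = 1,970; DTI = 1,970/5,300 = 37.2%.
LTV = 40,500/61,500 = 65.9%.
Program A: score 799 ≥ 660; DTI 37.2% > 36%; LTV 65.9% ≤ 97% → does not qualify.
Program B: score 799 ≥ 720; DTI 37.2% > 36%; LTV 65.9% ≤ 100%; employment 46 ≥ 18 mo → does not qualify.
Program C: score 799 ≥ 680; DTI 37.2% ≤ 38%; LTV 65.9% ≤ 95% → qualifies.

Program C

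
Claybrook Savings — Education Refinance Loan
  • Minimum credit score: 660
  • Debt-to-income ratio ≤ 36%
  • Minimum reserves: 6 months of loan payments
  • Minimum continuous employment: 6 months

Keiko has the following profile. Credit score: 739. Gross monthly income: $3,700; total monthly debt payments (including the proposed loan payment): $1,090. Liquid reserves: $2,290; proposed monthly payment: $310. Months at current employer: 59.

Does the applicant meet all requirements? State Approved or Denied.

Credit score 739 ≥ 660 (meets)
DTI = 1,090/3,700 = 29.5% ≤ 36%
Reserves = 2,290/310 = 7.4 months ≥ 6
Employment 59 ≥ 6 months
All criteria satisfied.

Approved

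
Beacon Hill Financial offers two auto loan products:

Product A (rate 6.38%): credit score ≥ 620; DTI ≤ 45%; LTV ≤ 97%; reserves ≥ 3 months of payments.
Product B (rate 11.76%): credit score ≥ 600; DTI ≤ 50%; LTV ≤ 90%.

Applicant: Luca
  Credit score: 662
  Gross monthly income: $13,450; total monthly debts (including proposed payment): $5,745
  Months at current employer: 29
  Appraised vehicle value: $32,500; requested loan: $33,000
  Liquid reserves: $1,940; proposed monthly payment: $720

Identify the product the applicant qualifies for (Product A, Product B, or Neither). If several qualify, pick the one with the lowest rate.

Neither

DTI = 5,745/13,450 = 42.7%.
LTV = 33,000/32,500 = 101.5%.
Reserves = 1,940/720 = 2.7 months.
Product A: score 662 ≥ 620; DTI 42.7% ≤ 45%; LTV 101.5% > 97%; reserves 2.7 < 3 mo → does not qualify.
Product B: score 662 ≥ 600; DTI 42.7% ≤ 50%; LTV 101.5% > 90% → does not qualify.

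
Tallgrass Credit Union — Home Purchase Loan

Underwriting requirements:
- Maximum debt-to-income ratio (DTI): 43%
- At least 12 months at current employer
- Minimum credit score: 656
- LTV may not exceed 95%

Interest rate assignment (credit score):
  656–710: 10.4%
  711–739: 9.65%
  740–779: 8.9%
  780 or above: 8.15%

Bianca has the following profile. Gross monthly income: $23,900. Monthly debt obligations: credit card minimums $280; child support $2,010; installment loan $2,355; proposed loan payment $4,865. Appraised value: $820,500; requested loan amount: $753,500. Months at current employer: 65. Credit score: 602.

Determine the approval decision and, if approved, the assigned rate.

Credit score 602 < 656 (below minimum)
Loan-to-value = 753,500/820,500 = 91.8% — pass (95% max)
Total monthly debts = (280 + 2,010 + 2,355 + 4,865) = 9,510. Debt-to-income = 9,510/23,900 = 39.8% — meets 43% limit
Employment 65 ≥ 12 months
Not all requirements met → denied.

Denied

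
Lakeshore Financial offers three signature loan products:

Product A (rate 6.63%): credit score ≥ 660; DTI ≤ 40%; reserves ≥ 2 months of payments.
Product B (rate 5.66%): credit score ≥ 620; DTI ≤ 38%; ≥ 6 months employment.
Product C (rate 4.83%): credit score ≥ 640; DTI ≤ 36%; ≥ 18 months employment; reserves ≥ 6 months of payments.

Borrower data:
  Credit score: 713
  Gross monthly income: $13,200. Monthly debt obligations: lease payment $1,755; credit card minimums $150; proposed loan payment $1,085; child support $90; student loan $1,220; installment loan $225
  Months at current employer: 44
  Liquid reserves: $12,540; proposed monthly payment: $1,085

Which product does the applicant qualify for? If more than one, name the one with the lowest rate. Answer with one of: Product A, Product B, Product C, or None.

Total debts = (1,755 + 150 + 1,085 + 90 + 1,220 + 225) = 4,525; DTI = 4,525/13,200 = 34.3%.
Reserves = 12,540/1,085 = 11.6 months.
Product A: score 713 ≥ 660; DTI 34.3% ≤ 40%; reserves 11.6 ≥ 2 mo → qualifies.
Product B: score 713 ≥ 620; DTI 34.3% ≤ 38%; employment 44 ≥ 6 mo → qualifies.
Product C: score 713 ≥ 640; DTI 34.3% ≤ 36%; employment 44 ≥ 18 mo; reserves 11.6 ≥ 6 mo → qualifies.
Qualifying: Product A, Product B, Product C. Lowest rate is 4.83% → Product C.

Product C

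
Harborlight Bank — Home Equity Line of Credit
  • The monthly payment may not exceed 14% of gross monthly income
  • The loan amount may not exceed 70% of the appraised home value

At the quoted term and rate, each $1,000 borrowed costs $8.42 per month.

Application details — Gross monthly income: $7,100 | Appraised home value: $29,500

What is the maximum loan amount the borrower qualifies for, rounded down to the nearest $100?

$20,600

Payment cap: 14% × $7,100 = $994/month.
At $8.42 per $1,000, that supports 994/8.42 × 1,000 ≈ $118,052 → $118,000.
LTV cap: 70% × $29,500 = $20,650 → $20,600.
Binding constraint: loan-to-value.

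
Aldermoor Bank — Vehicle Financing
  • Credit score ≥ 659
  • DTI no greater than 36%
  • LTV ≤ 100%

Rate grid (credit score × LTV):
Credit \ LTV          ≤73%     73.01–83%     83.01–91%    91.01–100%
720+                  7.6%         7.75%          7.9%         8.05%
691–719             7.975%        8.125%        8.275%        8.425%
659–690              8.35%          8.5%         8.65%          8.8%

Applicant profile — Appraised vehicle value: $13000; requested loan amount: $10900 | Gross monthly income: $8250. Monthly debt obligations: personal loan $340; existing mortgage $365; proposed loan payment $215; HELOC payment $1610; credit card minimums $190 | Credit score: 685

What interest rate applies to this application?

8.65%

Credit score 685 ≥ 659; Total monthly debts = (340 + 365 + 215 + 1,610 + 190) = 2,720. Debt-to-income = 2,720/8,250 = 33% — meets 36% limit
LTV: 10,900 ÷ 13,000 = 83.8%, within 100% cap
Row: 685 falls in 659–690. Column: 83.8% falls in 83.01–91%. Rate = 8.65%.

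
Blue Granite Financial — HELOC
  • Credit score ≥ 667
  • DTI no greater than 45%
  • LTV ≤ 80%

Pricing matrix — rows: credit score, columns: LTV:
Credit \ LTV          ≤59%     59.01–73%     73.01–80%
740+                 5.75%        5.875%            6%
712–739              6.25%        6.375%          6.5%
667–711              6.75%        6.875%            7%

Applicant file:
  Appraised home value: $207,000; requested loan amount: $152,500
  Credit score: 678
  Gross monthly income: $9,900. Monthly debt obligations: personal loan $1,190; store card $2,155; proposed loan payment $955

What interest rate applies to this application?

7%

Credit score 678 ≥ 667; Total monthly debts = (1,190 + 2,155 + 955) = 4,300. DTI = 4,300/9,900 = 43.4% ≤ 45%
Loan-to-value = 152,500/207,000 = 73.7% — pass (80% max)
Score 678 is in the 667–711 band; LTV 73.7% is in the 73.01–80% band → 7%.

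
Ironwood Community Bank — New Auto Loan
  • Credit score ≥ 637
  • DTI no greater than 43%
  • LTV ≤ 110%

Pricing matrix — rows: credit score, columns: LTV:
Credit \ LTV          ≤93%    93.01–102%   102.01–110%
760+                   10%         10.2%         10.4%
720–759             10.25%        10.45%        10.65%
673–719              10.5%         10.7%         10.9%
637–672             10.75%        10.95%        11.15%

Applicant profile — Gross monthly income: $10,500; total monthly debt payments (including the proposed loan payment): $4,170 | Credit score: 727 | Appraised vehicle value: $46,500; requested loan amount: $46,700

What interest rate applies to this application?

Credit score 727 ≥ 637; DTI = 4,170/10,500 = 39.7% ≤ 43%
Loan-to-value = 46,700/46,500 = 100.4% — pass (110% max)
Score 727 is in the 720–759 band; LTV 100.4% is in the 93.01–102% band → 10.45%.

10.45%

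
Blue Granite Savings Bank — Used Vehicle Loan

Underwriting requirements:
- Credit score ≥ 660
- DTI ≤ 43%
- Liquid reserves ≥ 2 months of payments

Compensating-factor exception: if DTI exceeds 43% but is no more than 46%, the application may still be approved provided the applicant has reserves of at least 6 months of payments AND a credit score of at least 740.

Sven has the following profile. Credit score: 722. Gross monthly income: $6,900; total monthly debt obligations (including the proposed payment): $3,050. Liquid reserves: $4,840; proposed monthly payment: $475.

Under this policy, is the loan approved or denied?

Denied

Credit score 722 ≥ 660 (meets base)
DTI: 3,050 ÷ 6,900 = 44.2%, over the 43% base limit.
Reserves: 4,840 ÷ 475 = 10.2 months (meets 2-month minimum)
44.2% falls in the override range (43%–46%), so the compensating-factor test applies.
Override check — reserves: 10.2 mo (ok); score: 722 (below 740).
Override conditions not both satisfied; exception does not apply.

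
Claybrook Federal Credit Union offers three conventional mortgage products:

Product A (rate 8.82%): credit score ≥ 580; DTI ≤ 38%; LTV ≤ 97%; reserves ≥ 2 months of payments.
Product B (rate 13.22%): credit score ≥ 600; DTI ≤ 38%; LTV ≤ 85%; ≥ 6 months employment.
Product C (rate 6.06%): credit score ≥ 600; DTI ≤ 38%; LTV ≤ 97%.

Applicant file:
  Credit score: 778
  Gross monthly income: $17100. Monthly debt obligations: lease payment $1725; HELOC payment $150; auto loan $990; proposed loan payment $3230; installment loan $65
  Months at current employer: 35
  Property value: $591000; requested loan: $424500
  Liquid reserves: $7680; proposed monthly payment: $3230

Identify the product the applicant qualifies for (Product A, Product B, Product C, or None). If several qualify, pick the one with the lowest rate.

Total debts = (1,725 + 150 + 990 + 3,230 + 65) = 6,160; DTI = 6,160/17,100 = 36%.
LTV = 424,500/591,000 = 71.8%.
Reserves = 7,680/3,230 = 2.4 months.
Product A: score 778 ≥ 580; DTI 36% ≤ 38%; LTV 71.8% ≤ 97%; reserves 2.4 ≥ 2 mo → qualifies.
Product B: score 778 ≥ 600; DTI 36% ≤ 38%; LTV 71.8% ≤ 85%; employment 35 ≥ 6 mo → qualifies.
Product C: score 778 ≥ 600; DTI 36% ≤ 38%; LTV 71.8% ≤ 97% → qualifies.
Qualifying: Product A, Product B, Product C. Lowest rate is 6.06% → Product C.

Product C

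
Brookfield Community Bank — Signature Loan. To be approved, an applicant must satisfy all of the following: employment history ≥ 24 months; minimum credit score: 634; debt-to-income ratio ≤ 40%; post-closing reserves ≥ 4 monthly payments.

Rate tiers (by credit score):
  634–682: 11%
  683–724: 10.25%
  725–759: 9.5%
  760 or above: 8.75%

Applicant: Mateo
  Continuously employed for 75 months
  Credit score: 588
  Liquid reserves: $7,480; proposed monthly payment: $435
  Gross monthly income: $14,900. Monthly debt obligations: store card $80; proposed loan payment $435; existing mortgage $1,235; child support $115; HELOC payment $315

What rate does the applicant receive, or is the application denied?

Denied

Credit score 588 < 634 (below minimum)
Liquid reserves cover 7,480/435 = 17.2 months — ≥ 4 required
Total monthly debts = (80 + 435 + 1,235 + 115 + 315) = 2,180. DTI = 2,180/14,900 = 14.6% ≤ 40%
Employment 75 ≥ 24 months
Not all requirements met → denied.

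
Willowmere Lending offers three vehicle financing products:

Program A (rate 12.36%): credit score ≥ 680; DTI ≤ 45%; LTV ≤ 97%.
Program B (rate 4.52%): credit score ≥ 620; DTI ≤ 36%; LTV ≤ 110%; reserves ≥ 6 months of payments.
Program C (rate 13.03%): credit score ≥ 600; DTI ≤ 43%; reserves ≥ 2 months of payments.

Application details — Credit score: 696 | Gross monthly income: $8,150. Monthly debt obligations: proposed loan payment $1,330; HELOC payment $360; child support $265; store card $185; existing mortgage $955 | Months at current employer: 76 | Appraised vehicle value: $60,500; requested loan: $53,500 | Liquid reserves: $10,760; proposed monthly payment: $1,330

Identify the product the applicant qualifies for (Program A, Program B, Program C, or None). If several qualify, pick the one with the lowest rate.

Total debts = (1,330 + 360 + 265 + 185 + 955) = 3,095; DTI = 3,095/8,150 = 38%.
LTV = 53,500/60,500 = 88.4%.
Reserves = 10,760/1,330 = 8.1 months.
Program A: score 696 ≥ 680; DTI 38% ≤ 45%; LTV 88.4% ≤ 97% → qualifies.
Program B: score 696 ≥ 620; DTI 38% > 36%; LTV 88.4% ≤ 110%; reserves 8.1 ≥ 6 mo → does not qualify.
Program C: score 696 ≥ 600; DTI 38% ≤ 43%; reserves 8.1 ≥ 2 mo → qualifies.
Qualifying: Program A, Program C. Lowest rate is 12.36% → Program A.

Program A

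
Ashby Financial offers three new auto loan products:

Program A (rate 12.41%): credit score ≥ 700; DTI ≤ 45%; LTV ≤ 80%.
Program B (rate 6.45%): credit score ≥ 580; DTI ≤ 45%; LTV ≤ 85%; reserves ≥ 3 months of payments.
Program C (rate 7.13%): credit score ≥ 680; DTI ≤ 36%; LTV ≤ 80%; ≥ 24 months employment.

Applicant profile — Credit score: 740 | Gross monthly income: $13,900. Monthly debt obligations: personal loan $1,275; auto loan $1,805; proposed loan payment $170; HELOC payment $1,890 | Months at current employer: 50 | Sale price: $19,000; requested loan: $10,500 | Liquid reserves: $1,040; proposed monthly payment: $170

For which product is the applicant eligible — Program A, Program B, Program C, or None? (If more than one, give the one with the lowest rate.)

Program B

Total debts = (1,275 + 1,805 + 170 + 1,890) = 5,140; DTI = 5,140/13,900 = 37%.
LTV = 10,500/19,000 = 55.3%.
Reserves = 1,040/170 = 6.1 months.
Program A: score 740 ≥ 700; DTI 37% ≤ 45%; LTV 55.3% ≤ 80% → qualifies.
Program B: score 740 ≥ 580; DTI 37% ≤ 45%; LTV 55.3% ≤ 85%; reserves 6.1 ≥ 3 mo → qualifies.
Program C: score 740 ≥ 680; DTI 37% > 36%; LTV 55.3% ≤ 80%; employment 50 ≥ 24 mo → does not qualify.
Qualifying: Program A, Program B. Lowest rate is 6.45% → Program B.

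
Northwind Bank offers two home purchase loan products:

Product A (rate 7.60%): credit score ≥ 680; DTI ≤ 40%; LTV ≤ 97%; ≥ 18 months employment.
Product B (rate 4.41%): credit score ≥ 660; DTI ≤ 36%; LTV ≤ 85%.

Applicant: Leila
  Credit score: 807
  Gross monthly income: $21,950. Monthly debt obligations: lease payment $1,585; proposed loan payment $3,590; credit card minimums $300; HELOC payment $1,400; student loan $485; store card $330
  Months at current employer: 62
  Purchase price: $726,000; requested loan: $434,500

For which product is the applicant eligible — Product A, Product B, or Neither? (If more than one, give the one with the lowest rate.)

Product B

Total debts = (1,585 + 3,590 + 300 + 1,400 + 485 + 330) = 7,690; DTI = 7,690/21,950 = 35%.
LTV = 434,500/726,000 = 59.8%.
Product A: score 807 ≥ 680; DTI 35% ≤ 40%; LTV 59.8% ≤ 97%; employment 62 ≥ 18 mo → qualifies.
Product B: score 807 ≥ 660; DTI 35% ≤ 36%; LTV 59.8% ≤ 85% → qualifies.
Qualifying: Product A, Product B. Lowest rate is 4.41% → Product B.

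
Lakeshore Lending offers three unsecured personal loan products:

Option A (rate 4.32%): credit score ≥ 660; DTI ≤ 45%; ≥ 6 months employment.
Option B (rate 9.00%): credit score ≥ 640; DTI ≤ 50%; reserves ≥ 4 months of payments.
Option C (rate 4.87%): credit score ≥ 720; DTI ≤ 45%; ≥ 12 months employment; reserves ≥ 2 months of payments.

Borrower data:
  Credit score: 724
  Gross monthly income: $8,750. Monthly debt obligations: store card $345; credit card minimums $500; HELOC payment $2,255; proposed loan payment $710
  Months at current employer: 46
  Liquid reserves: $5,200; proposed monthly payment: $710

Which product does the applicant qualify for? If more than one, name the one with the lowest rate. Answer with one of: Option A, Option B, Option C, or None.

Total debts = (345 + 500 + 2,255 + 710) = 3,810; DTI = 3,810/8,750 = 43.5%.
Reserves = 5,200/710 = 7.3 months.
Option A: score 724 ≥ 660; DTI 43.5% ≤ 45%; employment 46 ≥ 6 mo → qualifies.
Option B: score 724 ≥ 640; DTI 43.5% ≤ 50%; reserves 7.3 ≥ 4 mo → qualifies.
Option C: score 724 ≥ 720; DTI 43.5% ≤ 45%; employment 46 ≥ 12 mo; reserves 7.3 ≥ 2 mo → qualifies.
Qualifying: Option A, Option B, Option C. Lowest rate is 4.32% → Option A.

Option A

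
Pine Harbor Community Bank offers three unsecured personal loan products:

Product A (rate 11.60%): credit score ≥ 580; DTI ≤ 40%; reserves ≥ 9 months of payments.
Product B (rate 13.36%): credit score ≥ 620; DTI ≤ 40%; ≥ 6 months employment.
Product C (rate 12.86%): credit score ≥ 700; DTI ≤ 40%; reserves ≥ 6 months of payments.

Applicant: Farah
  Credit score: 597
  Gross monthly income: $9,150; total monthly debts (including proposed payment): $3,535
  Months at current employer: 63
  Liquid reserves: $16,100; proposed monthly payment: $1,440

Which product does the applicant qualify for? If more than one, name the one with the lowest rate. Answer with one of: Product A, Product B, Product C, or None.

Product A

DTI = 3,535/9,150 = 38.6%.
Reserves = 16,100/1,440 = 11.2 months.
Product A: score 597 ≥ 580; DTI 38.6% ≤ 40%; reserves 11.2 ≥ 9 mo → qualifies.
Product B: score 597 < 620; DTI 38.6% ≤ 40%; employment 63 ≥ 6 mo → does not qualify.
Product C: score 597 < 700; DTI 38.6% ≤ 40%; reserves 11.2 ≥ 6 mo → does not qualify.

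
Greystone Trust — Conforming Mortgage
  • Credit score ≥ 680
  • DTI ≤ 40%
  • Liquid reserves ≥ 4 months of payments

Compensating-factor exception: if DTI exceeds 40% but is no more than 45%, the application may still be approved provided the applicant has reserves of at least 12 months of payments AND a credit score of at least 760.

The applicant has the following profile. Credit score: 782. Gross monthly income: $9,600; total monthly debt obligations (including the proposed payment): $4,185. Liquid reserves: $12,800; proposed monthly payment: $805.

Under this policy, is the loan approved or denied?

Approved

Credit score 782 ≥ 680 (meets base)
DTI = 4,185/9,600 = 43.6% > 40% — standard DTI limit exceeded.
Liquid reserves cover 12,800/805 = 15.9 months — ≥ 4 required
DTI 43.6% is within the 40%–45% exception band; checking compensating factors.
Override check — reserves: 15.9 mo (ok); score: 782 (ok).
Both compensating conditions met → exception applies.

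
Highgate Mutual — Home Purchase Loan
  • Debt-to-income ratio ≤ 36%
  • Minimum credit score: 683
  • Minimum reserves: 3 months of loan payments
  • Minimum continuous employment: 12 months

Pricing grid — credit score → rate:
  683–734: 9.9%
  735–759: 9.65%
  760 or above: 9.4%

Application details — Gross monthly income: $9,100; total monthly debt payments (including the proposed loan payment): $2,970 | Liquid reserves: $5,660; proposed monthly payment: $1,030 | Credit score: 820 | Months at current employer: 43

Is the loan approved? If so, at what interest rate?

Credit score 820 ≥ 683 (meets minimum)
Liquid reserves cover 5,660/1,030 = 5.5 months — ≥ 3 required
DTI: 2,970 ÷ 9,100 = 32.6%, within the 36% cap
Employment 43 ≥ 12 months
All requirements met. Score 820 falls in the 760 or above tier → 9.4%.

Approved at 9.4%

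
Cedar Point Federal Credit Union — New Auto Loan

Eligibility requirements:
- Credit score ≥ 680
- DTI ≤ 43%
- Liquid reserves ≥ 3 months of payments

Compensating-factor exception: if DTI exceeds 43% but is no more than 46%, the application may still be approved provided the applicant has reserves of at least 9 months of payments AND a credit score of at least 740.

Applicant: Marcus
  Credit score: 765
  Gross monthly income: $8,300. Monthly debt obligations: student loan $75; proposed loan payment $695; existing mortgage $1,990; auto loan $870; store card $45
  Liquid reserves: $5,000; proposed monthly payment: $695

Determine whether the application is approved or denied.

Credit score 765 ≥ 680 (meets base)
Total debts = (75 + 695 + 1,990 + 870 + 45) = 3,675. DTI: 3,675 ÷ 8,300 = 44.3%, over the 43% base limit.
Reserves: 5,000 ÷ 695 = 7.2 months (meets 3-month minimum)
DTI 44.3% is within the 43%–46% exception band; checking compensating factors.
Override check — reserves: 7.2 mo (short of 9); score: 765 (ok).
Compensating-factor requirement not fully met.

Denied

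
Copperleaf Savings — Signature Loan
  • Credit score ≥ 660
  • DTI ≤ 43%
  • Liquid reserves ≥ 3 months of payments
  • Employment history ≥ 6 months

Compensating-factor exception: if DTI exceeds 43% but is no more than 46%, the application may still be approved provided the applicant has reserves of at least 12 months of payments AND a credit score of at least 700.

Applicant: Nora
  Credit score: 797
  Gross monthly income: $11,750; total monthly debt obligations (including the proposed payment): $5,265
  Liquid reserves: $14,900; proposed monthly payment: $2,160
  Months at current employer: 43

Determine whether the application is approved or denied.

Denied

Credit score 797 ≥ 660 (meets base)
DTI = 5,265/11,750 = 44.8% > 43% — standard DTI limit exceeded.
Liquid reserves cover 14,900/2,160 = 6.9 months — ≥ 3 required
Employment 43 ≥ 6 months
DTI 44.8% is within the 43%–46% exception band; checking compensating factors.
Reserves 6.9 < 12 months; credit score 797 ≥ 700.
Override conditions not both satisfied; exception does not apply.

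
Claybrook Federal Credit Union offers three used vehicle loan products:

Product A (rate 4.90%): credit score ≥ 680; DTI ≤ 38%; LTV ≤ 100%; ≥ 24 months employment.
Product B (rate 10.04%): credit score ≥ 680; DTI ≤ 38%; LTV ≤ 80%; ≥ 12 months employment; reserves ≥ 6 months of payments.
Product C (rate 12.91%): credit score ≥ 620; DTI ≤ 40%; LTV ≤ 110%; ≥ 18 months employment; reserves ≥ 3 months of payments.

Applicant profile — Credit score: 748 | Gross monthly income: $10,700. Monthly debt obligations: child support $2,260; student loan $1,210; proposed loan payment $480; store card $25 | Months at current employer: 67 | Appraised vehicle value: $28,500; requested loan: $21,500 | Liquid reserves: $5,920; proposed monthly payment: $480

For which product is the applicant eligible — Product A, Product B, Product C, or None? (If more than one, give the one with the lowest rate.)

Total debts = (2,260 + 1,210 + 480 + 25) = 3,975; DTI = 3,975/10,700 = 37.1%.
LTV = 21,500/28,500 = 75.4%.
Reserves = 5,920/480 = 12.3 months.
Product A: score 748 ≥ 680; DTI 37.1% ≤ 38%; LTV 75.4% ≤ 100%; employment 67 ≥ 24 mo → qualifies.
Product B: score 748 ≥ 680; DTI 37.1% ≤ 38%; LTV 75.4% ≤ 80%; employment 67 ≥ 12 mo; reserves 12.3 ≥ 6 mo → qualifies.
Product C: score 748 ≥ 620; DTI 37.1% ≤ 40%; LTV 75.4% ≤ 110%; employment 67 ≥ 18 mo; reserves 12.3 ≥ 3 mo → qualifies.
Qualifying: Product A, Product B, Product C. Lowest rate is 4.90% → Product A.

Product A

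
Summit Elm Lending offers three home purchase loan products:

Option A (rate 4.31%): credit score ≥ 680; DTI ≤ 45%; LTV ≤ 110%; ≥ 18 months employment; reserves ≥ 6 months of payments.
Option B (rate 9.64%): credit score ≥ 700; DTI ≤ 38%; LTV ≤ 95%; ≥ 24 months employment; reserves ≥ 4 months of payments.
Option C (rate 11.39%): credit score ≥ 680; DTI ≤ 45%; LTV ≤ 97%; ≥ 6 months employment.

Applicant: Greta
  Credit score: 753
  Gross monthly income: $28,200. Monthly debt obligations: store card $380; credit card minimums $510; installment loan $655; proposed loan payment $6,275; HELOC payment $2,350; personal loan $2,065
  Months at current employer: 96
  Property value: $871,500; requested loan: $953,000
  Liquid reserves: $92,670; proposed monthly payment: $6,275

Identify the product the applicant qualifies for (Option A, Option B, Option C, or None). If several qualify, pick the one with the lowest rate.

Option A

Total debts = (380 + 510 + 655 + 6,275 + 2,350 + 2,065) = 12,235; DTI = 12,235/28,200 = 43.4%.
LTV = 953,000/871,500 = 109.4%.
Reserves = 92,670/6,275 = 14.8 months.
Option A: score 753 ≥ 680; DTI 43.4% ≤ 45%; LTV 109.4% ≤ 110%; employment 96 ≥ 18 mo; reserves 14.8 ≥ 6 mo → qualifies.
Option B: score 753 ≥ 700; DTI 43.4% > 38%; LTV 109.4% > 95%; employment 96 ≥ 24 mo; reserves 14.8 ≥ 4 mo → does not qualify.
Option C: score 753 ≥ 680; DTI 43.4% ≤ 45%; LTV 109.4% > 97%; employment 96 ≥ 6 mo → does not qualify.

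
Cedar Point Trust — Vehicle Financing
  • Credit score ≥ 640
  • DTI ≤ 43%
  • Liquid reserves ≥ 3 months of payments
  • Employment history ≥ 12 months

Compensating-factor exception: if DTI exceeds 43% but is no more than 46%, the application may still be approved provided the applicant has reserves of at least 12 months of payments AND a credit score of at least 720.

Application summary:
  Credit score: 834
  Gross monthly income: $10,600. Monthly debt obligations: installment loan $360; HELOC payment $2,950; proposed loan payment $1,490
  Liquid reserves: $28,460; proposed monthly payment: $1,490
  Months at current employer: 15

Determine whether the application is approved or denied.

Approved

Credit score 834 ≥ 640 (meets base)
Total debts = (360 + 2,950 + 1,490) = 4,800. DTI = 4,800/10,600 = 45.3% > 43% — standard DTI limit exceeded.
Reserves = 28,460/1,490 = 19.1 months ≥ 3
Employment 15 ≥ 12 months
DTI 45.3% is within the 43%–46% exception band; checking compensating factors.
Override check — reserves: 19.1 mo (ok); score: 834 (ok).
Both override conditions satisfied; DTI exception granted.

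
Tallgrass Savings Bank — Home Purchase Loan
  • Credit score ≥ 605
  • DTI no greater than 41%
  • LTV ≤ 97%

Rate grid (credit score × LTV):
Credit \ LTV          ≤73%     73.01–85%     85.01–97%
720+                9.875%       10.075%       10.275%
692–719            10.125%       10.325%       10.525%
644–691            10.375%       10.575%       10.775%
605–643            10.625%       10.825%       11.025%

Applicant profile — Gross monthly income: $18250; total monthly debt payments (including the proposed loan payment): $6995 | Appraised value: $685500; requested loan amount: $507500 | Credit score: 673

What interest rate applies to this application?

10.575%

Credit score 673 ≥ 605; DTI = 6,995/18,250 = 38.3% ≤ 41%
LTV: 507,500 ÷ 685,500 = 74%, within 97% cap
Score 673 is in the 644–691 band; LTV 74% is in the 73.01–85% band → 10.575%.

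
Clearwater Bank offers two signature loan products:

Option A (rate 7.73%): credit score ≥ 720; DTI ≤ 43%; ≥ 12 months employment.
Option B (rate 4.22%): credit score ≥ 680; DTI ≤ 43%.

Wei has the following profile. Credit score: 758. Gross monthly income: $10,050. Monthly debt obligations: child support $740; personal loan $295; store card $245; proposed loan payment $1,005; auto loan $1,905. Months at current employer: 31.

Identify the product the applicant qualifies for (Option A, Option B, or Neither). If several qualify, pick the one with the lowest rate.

Total debts = (740 + 295 + 245 + 1,005 + 1,905) = 4,190; DTI = 4,190/10,050 = 41.7%.
Option A: score 758 ≥ 720; DTI 41.7% ≤ 43%; employment 31 ≥ 12 mo → qualifies.
Option B: score 758 ≥ 680; DTI 41.7% ≤ 43% → qualifies.
Qualifying: Option A, Option B. Lowest rate is 4.22% → Option B.

Option B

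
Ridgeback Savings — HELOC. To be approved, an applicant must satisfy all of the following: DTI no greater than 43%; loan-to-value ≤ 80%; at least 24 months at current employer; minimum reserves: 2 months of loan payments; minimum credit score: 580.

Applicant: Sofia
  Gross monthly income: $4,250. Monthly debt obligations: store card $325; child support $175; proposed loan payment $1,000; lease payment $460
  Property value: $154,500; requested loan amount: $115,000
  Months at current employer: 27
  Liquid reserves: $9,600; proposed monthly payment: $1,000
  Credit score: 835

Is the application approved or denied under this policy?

Denied

Total monthly debts = (325 + 175 + 1,000 + 460) = 1,960. DTI = 1,960/4,250 = 46.1% > 43%
Loan-to-value = 115,000/154,500 = 74.4% — pass (80% max)
Employment 27 ≥ 24 months
Liquid reserves cover 9,600/1,000 = 9.6 months — ≥ 2 required
Credit score 835 ≥ 580 (meets)
Fails on DTI.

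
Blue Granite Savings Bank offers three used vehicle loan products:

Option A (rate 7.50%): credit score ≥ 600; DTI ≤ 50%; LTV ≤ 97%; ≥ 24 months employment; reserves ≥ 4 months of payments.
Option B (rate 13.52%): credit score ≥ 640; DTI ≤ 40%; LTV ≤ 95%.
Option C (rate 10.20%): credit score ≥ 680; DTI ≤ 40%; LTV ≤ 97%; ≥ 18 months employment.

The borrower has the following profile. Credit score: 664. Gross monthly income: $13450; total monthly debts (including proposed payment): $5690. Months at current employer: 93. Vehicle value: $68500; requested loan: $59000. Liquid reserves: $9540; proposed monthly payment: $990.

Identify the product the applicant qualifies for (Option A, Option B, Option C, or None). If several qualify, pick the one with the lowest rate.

Option A

DTI = 5,690/13,450 = 42.3%.
LTV = 59,000/68,500 = 86.1%.
Reserves = 9,540/990 = 9.6 months.
Option A: score 664 ≥ 600; DTI 42.3% ≤ 50%; LTV 86.1% ≤ 97%; employment 93 ≥ 24 mo; reserves 9.6 ≥ 4 mo → qualifies.
Option B: score 664 ≥ 640; DTI 42.3% > 40%; LTV 86.1% ≤ 95% → does not qualify.
Option C: score 664 < 680; DTI 42.3% > 40%; LTV 86.1% ≤ 97%; employment 93 ≥ 18 mo → does not qualify.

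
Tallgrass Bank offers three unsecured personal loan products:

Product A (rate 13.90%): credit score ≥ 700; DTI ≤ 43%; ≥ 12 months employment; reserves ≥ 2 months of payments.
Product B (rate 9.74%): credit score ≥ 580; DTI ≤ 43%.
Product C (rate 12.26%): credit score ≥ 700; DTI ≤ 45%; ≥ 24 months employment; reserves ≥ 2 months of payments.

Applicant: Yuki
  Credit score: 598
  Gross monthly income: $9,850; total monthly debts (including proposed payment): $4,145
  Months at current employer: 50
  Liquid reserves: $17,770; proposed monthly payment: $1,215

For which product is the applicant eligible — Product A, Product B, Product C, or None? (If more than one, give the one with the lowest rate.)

DTI = 4,145/9,850 = 42.1%.
Reserves = 17,770/1,215 = 14.6 months.
Product A: score 598 < 700; DTI 42.1% ≤ 43%; employment 50 ≥ 12 mo; reserves 14.6 ≥ 2 mo → does not qualify.
Product B: score 598 ≥ 580; DTI 42.1% ≤ 43% → qualifies.
Product C: score 598 < 700; DTI 42.1% ≤ 45%; employment 50 ≥ 24 mo; reserves 14.6 ≥ 2 mo → does not qualify.

Product B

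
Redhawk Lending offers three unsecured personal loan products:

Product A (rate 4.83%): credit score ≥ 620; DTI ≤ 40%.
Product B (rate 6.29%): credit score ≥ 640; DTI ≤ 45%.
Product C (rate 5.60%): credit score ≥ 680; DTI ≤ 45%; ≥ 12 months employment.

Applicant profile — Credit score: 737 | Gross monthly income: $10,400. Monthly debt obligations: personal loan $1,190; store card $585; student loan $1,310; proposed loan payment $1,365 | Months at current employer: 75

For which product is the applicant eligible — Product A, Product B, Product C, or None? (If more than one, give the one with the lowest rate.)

Product C

Total debts = (1,190 + 585 + 1,310 + 1,365) = 4,450; DTI = 4,450/10,400 = 42.8%.
Product A: score 737 ≥ 620; DTI 42.8% > 40% → does not qualify.
Product B: score 737 ≥ 640; DTI 42.8% ≤ 45% → qualifies.
Product C: score 737 ≥ 680; DTI 42.8% ≤ 45%; employment 75 ≥ 12 mo → qualifies.
Qualifying: Product B, Product C. Lowest rate is 5.60% → Product C.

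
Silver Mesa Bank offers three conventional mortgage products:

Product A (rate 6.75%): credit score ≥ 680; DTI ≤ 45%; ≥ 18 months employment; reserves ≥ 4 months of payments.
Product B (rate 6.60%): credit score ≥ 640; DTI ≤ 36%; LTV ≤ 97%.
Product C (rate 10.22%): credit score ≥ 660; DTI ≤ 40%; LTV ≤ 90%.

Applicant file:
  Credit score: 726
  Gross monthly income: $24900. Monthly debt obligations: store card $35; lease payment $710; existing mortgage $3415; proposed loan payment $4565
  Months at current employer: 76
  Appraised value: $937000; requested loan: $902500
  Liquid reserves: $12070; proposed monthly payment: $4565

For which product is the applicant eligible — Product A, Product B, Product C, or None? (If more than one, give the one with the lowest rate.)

Product B

Total debts = (35 + 710 + 3,415 + 4,565) = 8,725; DTI = 8,725/24,900 = 35%.
LTV = 902,500/937,000 = 96.3%.
Reserves = 12,070/4,565 = 2.6 months.
Product A: score 726 ≥ 680; DTI 35% ≤ 45%; employment 76 ≥ 18 mo; reserves 2.6 < 4 mo → does not qualify.
Product B: score 726 ≥ 640; DTI 35% ≤ 36%; LTV 96.3% ≤ 97% → qualifies.
Product C: score 726 ≥ 660; DTI 35% ≤ 40%; LTV 96.3% > 90% → does not qualify.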